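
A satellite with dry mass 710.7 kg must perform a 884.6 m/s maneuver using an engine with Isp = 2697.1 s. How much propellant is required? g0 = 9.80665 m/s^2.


ve = Isp * g0 = 2697.1 * 9.80665 = 26449.515715 m/s
mass ratio = exp(dv/ve) = exp(884.6/26449.515715) = 1.03401041
m_prop = m_dry * (mr - 1) = 710.7 * (1.03401041 - 1)
m_prop = 24.1712 kg

24.1712 kg


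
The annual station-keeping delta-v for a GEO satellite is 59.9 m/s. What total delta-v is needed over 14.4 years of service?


dV = rate * years = 59.9 * 14.4
dV = 862.5600 m/s

862.5600 m/s


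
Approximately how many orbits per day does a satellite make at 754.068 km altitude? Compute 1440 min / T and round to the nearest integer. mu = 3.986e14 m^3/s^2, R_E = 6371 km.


r = 7.125068e+06 m
T = 2*pi*sqrt(r^3/mu) = 5985.4215 s = 99.7570 min
revs/day = 1440 / 99.7570 = 14.4351
Rounded: 14 revolutions per day

14 revolutions per day


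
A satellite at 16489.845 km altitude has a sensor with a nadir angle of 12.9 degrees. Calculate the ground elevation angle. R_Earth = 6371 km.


r = R_E + alt = 22860.8450 km
Law of sines in the satellite / Earth-center / ground-point triangle:
  sin(nadir)/R_E = sin(90 + el)/r  =>  cos(el) = (r/R_E)*sin(nadir)
cos(el) = (22860.8450 / 6371.0000) * sin(12.9 deg) = 0.8010809
el = arccos(0.8010809) = 36.7666 deg
(Earth-central angle = 90 - nadir - el = 40.3334 deg)

36.7666 degrees


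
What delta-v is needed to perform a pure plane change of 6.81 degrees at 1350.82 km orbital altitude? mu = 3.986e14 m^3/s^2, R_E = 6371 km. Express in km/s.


r = 7721.8200 km = 7.72182e+06 m
V = sqrt(mu/r) = 7184.7028 m/s
di = 6.81 deg = 0.1188569 rad
dV = 2*V*sin(di/2) = 2*7184.7028*sin(0.05942846)
dV = 853.4491 m/s = 0.8534491 km/s

0.8534 km/s


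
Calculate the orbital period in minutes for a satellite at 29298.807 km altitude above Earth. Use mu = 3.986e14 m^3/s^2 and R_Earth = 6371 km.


r = 35669.8070 km = 3.5669807e+07 m
T = 2*pi*sqrt(r^3/mu) = 2*pi*sqrt(4.5383949e+22 / 3.986e14)
T = 67044.3771 s = 1117.4063 min

1117.4063 minutes


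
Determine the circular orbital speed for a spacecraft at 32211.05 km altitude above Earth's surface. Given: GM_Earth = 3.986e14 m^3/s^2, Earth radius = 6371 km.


r = R_E + alt = 6371.0 + 32211.05 = 38582.0500 km = 3.858205e+07 m
v = sqrt(mu/r) = sqrt(3.986e14 / 3.858205e+07) = 3214.2229 m/s = 3.2142 km/s

3.2142 km/s


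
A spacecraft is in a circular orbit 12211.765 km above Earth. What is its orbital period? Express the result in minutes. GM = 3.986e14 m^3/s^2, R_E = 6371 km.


r = 18582.7650 km = 1.8582765e+07 m
T = 2*pi*sqrt(r^3/mu) = 2*pi*sqrt(6.4169847e+21 / 3.986e14)
T = 25210.2251 s = 420.1704 min

420.1704 minutes


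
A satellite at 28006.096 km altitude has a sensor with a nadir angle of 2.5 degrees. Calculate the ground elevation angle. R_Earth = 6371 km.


r = R_E + alt = 34377.0960 km
Law of sines in the satellite / Earth-center / ground-point triangle:
  sin(nadir)/R_E = sin(90 + el)/r  =>  cos(el) = (r/R_E)*sin(nadir)
cos(el) = (34377.0960 / 6371.0000) * sin(2.5 deg) = 0.2353646
el = arccos(0.2353646) = 76.3869 deg
(Earth-central angle = 90 - nadir - el = 11.1131 deg)

76.3869 degrees


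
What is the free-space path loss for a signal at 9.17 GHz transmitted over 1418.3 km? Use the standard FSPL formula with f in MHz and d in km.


f = 9.17 GHz = 9170.0000 MHz
d = 1418.3 km
FSPL = 32.44 + 20*log10(9170.0000) + 20*log10(1418.3)
FSPL = 32.44 + 79.2474 + 63.0354
FSPL = 174.7227 dB

174.7227 dB


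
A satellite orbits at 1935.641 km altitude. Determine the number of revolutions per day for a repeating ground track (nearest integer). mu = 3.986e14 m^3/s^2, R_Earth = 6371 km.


r = 8.306641e+06 m
T = 2*pi*sqrt(r^3/mu) = 7534.4123 s = 125.5735 min
revs/day = 1440 / 125.5735 = 11.4674
Rounded: 11 revolutions per day

11 revolutions per day


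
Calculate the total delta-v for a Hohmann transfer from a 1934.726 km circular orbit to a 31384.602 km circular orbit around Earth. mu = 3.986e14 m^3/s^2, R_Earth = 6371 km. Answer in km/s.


r1 = 8305.7260 km = 8.305726e+06 m
r2 = 37755.6020 km = 3.7755602e+07 m
dv1 = sqrt(mu/r1)*(sqrt(2*r2/(r1+r2)) - 1) = 1942.3184 m/s
dv2 = sqrt(mu/r2)*(1 - sqrt(2*r1/(r1+r2))) = 1297.9585 m/s
total dv = |dv1| + |dv2| = 1942.3184 + 1297.9585 = 3240.2770 m/s = 3.2403 km/s

3.2403 km/s


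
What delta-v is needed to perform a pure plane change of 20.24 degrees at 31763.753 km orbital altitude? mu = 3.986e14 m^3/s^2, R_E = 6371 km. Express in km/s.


r = 38134.7530 km = 3.8134753e+07 m
V = sqrt(mu/r) = 3233.0184 m/s
di = 20.24 deg = 0.3532546 rad
dV = 2*V*sin(di/2) = 2*3233.0184*sin(0.1766273)
dV = 1136.1497 m/s = 1.1361 km/s

1.1361 km/s


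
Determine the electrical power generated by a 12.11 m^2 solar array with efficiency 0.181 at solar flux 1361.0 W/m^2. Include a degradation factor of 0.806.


P = area * eta * S * degradation
P = 12.11 * 0.181 * 1361.0 * 0.806
P = 2404.4507 W

2404.4507 W


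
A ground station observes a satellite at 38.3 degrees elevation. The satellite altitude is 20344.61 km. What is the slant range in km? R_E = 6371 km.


h = 20344.61 km, el = 38.3 deg
d = -R_E*sin(el) + sqrt((R_E*sin(el))^2 + 2*R_E*h + h^2)
d = -6371.0000*sin(0.6684611) + sqrt((6371.0000*0.619779)^2 + 2*6371.0000*20344.61 + 20344.61^2)
d = 22294.9721 km

22294.9721 km


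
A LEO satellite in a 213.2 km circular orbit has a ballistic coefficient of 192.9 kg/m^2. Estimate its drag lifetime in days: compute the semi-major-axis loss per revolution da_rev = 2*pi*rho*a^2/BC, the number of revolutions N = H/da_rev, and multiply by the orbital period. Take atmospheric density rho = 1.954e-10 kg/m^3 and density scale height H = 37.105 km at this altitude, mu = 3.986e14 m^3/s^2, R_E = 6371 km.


a = R_E + alt = 6584.2000 km = 6.5842e+06 m
da_rev = 2*pi*rho*a^2/BC = 2*pi*1.954e-10*(6.5842e+06)^2/192.9 = 275.916854 m per revolution
N = H/da_rev = 37105.0000 m / 275.916854 m = 134.4789 revolutions
P = 2*pi*sqrt(a^3/mu) = 5316.9888 s
lifetime = N*P = 134.4789 * 5316.9888 = 715022.8978 s = 8.2757 days

8.2757 days


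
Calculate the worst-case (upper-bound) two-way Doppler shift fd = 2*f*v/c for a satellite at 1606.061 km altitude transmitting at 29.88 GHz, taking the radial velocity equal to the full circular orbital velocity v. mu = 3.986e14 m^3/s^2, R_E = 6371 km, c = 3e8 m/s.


r = 7.977061e+06 m
v = sqrt(mu/r) = 7068.8244 m/s (worst-case radial velocity)
f = 29.88 GHz = 2.988e+10 Hz
fd = 2*f*v/c = 2*2.988e+10*7068.8244/3.0e+08
fd = 1.4081098e+06 Hz

1.4081e+06 Hz


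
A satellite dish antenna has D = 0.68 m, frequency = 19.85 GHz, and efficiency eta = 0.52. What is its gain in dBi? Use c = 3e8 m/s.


lambda = c/f = 3e8 / 1.985e+10 = 0.01511335 m
G = eta*(pi*D/lambda)^2 = 0.52*(pi*0.68/0.01511335)^2
G = 10389.6143 (linear)
G = 10*log10(10389.6143) = 40.1660 dBi

40.1660 dBi


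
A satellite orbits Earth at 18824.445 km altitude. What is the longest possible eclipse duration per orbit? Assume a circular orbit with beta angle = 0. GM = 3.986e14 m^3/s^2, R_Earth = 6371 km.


r = 25195.4450 km
T = 663.3504 min
Eclipse fraction = arcsin(R_E/r)/pi = arcsin(6371.0000/25195.4450)/pi
= arcsin(0.2528632)/pi = 0.08137225
Eclipse duration = 0.08137225 * 663.3504 = 53.9783 min

53.9783 minutes


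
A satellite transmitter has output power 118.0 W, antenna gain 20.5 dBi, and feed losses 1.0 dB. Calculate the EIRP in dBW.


Pt = 118.0 W = 20.7188 dBW
EIRP = Pt_dBW + Gt - losses = 20.7188 + 20.5 - 1.0 = 40.2188 dBW

40.2188 dBW


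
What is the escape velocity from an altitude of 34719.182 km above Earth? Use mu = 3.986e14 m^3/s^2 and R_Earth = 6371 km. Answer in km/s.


r = 6371.0 + 34719.182 = 41090.1820 km = 4.1090182e+07 m
v_esc = sqrt(2*mu/r) = sqrt(2*3.986e14 / 4.1090182e+07)
v_esc = 4404.6825 m/s = 4.4047 km/s

4.4047 km/s


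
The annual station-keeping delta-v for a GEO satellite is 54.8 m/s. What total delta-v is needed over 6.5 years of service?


dV = rate * years = 54.8 * 6.5
dV = 356.2000 m/s

356.2000 m/s


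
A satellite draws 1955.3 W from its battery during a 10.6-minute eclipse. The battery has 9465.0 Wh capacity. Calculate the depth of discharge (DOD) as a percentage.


E_used = P * t / 60 = 1955.3 * 10.6 / 60 = 345.4363 Wh
DOD = E_used / E_total * 100 = 345.4363 / 9465.0 * 100
DOD = 3.6496 %

3.6496 %


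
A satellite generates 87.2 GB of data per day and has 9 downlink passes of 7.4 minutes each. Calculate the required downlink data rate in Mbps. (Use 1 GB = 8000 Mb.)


total contact time = 9 * 7.4 * 60 = 3996.0000 s
data = 87.2 GB = 697600.0000 Mb
rate = 697600.0000 / 3996.0000 = 174.5746 Mbps

174.5746 Mbps


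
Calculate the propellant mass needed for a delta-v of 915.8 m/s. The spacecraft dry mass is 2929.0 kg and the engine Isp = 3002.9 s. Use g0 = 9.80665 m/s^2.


ve = Isp * g0 = 3002.9 * 9.80665 = 29448.389285 m/s
mass ratio = exp(dv/ve) = exp(915.8/29448.389285) = 1.03158708
m_prop = m_dry * (mr - 1) = 2929.0 * (1.03158708 - 1)
m_prop = 92.5186 kg

92.5186 kg


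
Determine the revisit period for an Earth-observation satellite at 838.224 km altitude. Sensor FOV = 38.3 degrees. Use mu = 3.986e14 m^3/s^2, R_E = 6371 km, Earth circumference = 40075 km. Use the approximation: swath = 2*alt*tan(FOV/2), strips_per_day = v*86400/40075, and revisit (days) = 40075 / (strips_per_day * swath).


swath = 2*838.224*tan(0.3342306) = 582.1611 km
v = sqrt(mu/r) = 7435.7433 m/s = 7.4357 km/s
strips/day = v*86400/40075 = 7.4357*86400/40075 = 16.0311
coverage/day = strips * swath = 16.0311 * 582.1611 = 9332.7097 km
revisit = 40075 / 9332.7097 = 4.2940 days

4.2940 days


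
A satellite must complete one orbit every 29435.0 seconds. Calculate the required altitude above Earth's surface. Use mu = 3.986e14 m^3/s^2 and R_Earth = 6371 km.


T = 29435.0 s
r = (mu*T^2/(4*pi^2))^(1/3) = (3.986e14 * 29435.0^2 / (4*pi^2))^(1/3)
r = 2.0604807e+07 m = 20604.8068 km
alt = r - R_E = 20604.8068 - 6371 = 14233.8068 km

14233.8068 km


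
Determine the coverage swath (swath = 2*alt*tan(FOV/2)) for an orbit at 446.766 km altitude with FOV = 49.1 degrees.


FOV = 49.1 deg = 0.8569567 rad
swath = 2 * alt * tan(FOV/2) = 2 * 446.766 * tan(0.4284783)
swath = 2 * 446.766 * 0.4567806
swath = 408.1481 km

408.1481 km


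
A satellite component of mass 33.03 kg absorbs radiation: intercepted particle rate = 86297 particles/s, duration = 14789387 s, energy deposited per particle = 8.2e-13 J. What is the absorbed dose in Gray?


Total energy deposited = rate * time * E_per
  = 86297 * 14789387 * 8.2e-13 = 1.0465 J
Dose = E_total / mass = 1.0465 / 33.03
Dose = 0.03168481 Gy

0.0317 Gy


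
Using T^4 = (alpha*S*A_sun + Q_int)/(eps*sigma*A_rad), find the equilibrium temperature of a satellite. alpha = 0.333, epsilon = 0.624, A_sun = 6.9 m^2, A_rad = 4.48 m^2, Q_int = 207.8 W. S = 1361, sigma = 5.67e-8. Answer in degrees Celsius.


Numerator = alpha*S*A_sun + Q_int = 0.333*1361*6.9 + 207.8 = 3334.9697 W
Denominator = eps*sigma*A_rad = 0.624*5.67e-8*4.48 = 1.5850598e-07 W/K^4
T^4 = 2.1040024e+10 K^4
T = 380.8567 K = 107.7067 C

107.7067 degrees Celsius


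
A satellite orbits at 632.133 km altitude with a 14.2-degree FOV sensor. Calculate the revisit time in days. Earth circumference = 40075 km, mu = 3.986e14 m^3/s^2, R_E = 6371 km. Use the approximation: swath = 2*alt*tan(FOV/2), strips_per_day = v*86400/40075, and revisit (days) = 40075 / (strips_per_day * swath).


swath = 2*632.133*tan(0.1239184) = 157.4727 km
v = sqrt(mu/r) = 7544.3610 m/s = 7.5444 km/s
strips/day = v*86400/40075 = 7.5444*86400/40075 = 16.2653
coverage/day = strips * swath = 16.2653 * 157.4727 = 2561.3435 km
revisit = 40075 / 2561.3435 = 15.6461 days

15.6461 days


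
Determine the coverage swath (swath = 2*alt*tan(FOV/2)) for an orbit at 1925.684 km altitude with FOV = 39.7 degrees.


FOV = 39.7 deg = 0.6928957 rad
swath = 2 * alt * tan(FOV/2) = 2 * 1925.684 * tan(0.3464479)
swath = 2 * 1925.684 * 0.3610082
swath = 1390.3756 km

1390.3756 km


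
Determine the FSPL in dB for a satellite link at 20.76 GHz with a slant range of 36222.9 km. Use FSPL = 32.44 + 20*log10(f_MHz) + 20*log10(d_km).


f = 20.76 GHz = 20760.0000 MHz
d = 36222.9 km
FSPL = 32.44 + 20*log10(20760.0000) + 20*log10(36222.9)
FSPL = 32.44 + 86.3445 + 91.1797
FSPL = 209.9642 dB

209.9642 dB


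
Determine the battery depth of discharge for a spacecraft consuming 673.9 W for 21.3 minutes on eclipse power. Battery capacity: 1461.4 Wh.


E_used = P * t / 60 = 673.9 * 21.3 / 60 = 239.2345 Wh
DOD = E_used / E_total * 100 = 239.2345 / 1461.4 * 100
DOD = 16.3702 %

16.3702 %


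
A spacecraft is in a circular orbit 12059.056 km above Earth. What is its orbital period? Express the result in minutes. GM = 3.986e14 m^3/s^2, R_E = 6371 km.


r = 18430.0560 km = 1.8430056e+07 m
T = 2*pi*sqrt(r^3/mu) = 2*pi*sqrt(6.2600812e+21 / 3.986e14)
T = 24900.1064 s = 415.0018 min

415.0018 minutes


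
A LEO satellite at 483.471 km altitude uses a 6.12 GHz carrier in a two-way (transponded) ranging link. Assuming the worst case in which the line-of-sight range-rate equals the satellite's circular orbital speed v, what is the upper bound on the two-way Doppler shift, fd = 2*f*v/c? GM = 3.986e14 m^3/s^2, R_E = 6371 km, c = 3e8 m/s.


r = 6.854471e+06 m
v = sqrt(mu/r) = 7625.7344 m/s (worst-case radial velocity)
f = 6.12 GHz = 6.12e+09 Hz
fd = 2*f*v/c = 2*6.12e+09*7625.7344/3.0e+08
fd = 311129.9639 Hz

311129.9639 Hz


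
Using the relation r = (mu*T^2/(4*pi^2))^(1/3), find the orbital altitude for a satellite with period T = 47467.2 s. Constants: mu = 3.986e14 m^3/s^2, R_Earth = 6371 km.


T = 47467.2 s
r = (mu*T^2/(4*pi^2))^(1/3) = (3.986e14 * 47467.2^2 / (4*pi^2))^(1/3)
r = 2.8334894e+07 m = 28334.8942 km
alt = r - R_E = 28334.8942 - 6371 = 21963.8942 km

21963.8942 km


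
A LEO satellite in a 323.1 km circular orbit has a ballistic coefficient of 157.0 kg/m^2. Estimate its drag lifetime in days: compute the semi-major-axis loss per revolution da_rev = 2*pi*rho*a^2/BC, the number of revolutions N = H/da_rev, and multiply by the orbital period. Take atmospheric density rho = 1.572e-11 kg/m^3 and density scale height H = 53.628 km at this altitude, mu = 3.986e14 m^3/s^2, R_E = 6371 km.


a = R_E + alt = 6694.1000 km = 6.6941e+06 m
da_rev = 2*pi*rho*a^2/BC = 2*pi*1.572e-11*(6.6941e+06)^2/157.0 = 28.191433 m per revolution
N = H/da_rev = 53628.0000 m / 28.191433 m = 1902.2800 revolutions
P = 2*pi*sqrt(a^3/mu) = 5450.6653 s
lifetime = N*P = 1902.2800 * 5450.6653 = 1.0368692e+07 s = 120.0080 days

120.0080 days


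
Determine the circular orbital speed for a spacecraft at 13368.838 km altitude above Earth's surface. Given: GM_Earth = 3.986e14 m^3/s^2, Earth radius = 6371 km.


r = R_E + alt = 6371.0 + 13368.838 = 19739.8380 km = 1.9739838e+07 m
v = sqrt(mu/r) = sqrt(3.986e14 / 1.9739838e+07) = 4493.6253 m/s = 4.4936 km/s

4.4936 km/s


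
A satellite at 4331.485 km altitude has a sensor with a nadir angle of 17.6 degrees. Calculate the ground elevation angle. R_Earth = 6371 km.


r = R_E + alt = 10702.4850 km
Law of sines in the satellite / Earth-center / ground-point triangle:
  sin(nadir)/R_E = sin(90 + el)/r  =>  cos(el) = (r/R_E)*sin(nadir)
cos(el) = (10702.4850 / 6371.0000) * sin(17.6 deg) = 0.5079437
el = arccos(0.5079437) = 59.4730 deg
(Earth-central angle = 90 - nadir - el = 12.9270 deg)

59.4730 degrees


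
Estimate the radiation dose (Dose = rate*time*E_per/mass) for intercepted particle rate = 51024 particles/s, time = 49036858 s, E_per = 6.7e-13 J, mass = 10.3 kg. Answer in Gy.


Total energy deposited = rate * time * E_per
  = 51024 * 49036858 * 6.7e-13 = 1.6764 J
Dose = E_total / mass = 1.6764 / 10.3
Dose = 0.1627551 Gy

0.1628 Gy


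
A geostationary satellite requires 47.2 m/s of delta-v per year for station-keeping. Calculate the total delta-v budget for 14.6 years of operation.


dV = rate * years = 47.2 * 14.6
dV = 689.1200 m/s

689.1200 m/s


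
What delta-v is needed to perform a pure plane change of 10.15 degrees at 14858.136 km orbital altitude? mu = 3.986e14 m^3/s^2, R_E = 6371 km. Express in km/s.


r = 21229.1360 km = 2.1229136e+07 m
V = sqrt(mu/r) = 4333.1377 m/s
di = 10.15 deg = 0.1771509 rad
dV = 2*V*sin(di/2) = 2*4333.1377*sin(0.08857546)
dV = 766.6160 m/s = 0.766616 km/s

0.7666 km/s


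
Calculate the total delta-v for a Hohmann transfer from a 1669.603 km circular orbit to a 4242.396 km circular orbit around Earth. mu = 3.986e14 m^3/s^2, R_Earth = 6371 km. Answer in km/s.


r1 = 8040.6030 km = 8.040603e+06 m
r2 = 10613.3960 km = 1.0613396e+07 m
dv1 = sqrt(mu/r1)*(sqrt(2*r2/(r1+r2)) - 1) = 469.8645 m/s
dv2 = sqrt(mu/r2)*(1 - sqrt(2*r1/(r1+r2))) = 438.2873 m/s
total dv = |dv1| + |dv2| = 469.8645 + 438.2873 = 908.1517 m/s = 0.9081517 km/s

0.9082 km/s


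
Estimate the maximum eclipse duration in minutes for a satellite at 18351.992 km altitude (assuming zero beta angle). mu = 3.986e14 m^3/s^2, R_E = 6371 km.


r = 24722.9920 km
T = 644.7799 min
Eclipse fraction = arcsin(R_E/r)/pi = arcsin(6371.0000/24722.9920)/pi
= arcsin(0.2576953)/pi = 0.08296309
Eclipse duration = 0.08296309 * 644.7799 = 53.4929 min

53.4929 minutes


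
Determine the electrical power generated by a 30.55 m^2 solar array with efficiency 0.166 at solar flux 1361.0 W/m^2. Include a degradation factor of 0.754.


P = area * eta * S * degradation
P = 30.55 * 0.166 * 1361.0 * 0.754
P = 5204.1376 W

5204.1376 W


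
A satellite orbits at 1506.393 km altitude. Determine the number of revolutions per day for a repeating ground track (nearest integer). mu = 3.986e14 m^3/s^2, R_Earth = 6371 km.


r = 7.877393e+06 m
T = 2*pi*sqrt(r^3/mu) = 6958.0091 s = 115.9668 min
revs/day = 1440 / 115.9668 = 12.4173
Rounded: 12 revolutions per day

12 revolutions per day


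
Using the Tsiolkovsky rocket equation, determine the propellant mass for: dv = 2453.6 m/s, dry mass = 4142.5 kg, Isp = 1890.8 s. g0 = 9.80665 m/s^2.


ve = Isp * g0 = 1890.8 * 9.80665 = 18542.413820 m/s
mass ratio = exp(dv/ve) = exp(2453.6/18542.413820) = 1.14147771
m_prop = m_dry * (mr - 1) = 4142.5 * (1.14147771 - 1)
m_prop = 586.0714 kg

586.0714 kg


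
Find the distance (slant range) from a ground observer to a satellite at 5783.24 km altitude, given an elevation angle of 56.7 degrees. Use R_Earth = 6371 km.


h = 5783.24 km, el = 56.7 deg
d = -R_E*sin(el) + sqrt((R_E*sin(el))^2 + 2*R_E*h + h^2)
d = -6371.0000*sin(0.9896017) + sqrt((6371.0000*0.8358074)^2 + 2*6371.0000*5783.24 + 5783.24^2)
d = 6315.1218 km

6315.1218 km


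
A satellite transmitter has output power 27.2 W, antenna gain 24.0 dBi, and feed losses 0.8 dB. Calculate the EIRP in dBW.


Pt = 27.2 W = 14.3457 dBW
EIRP = Pt_dBW + Gt - losses = 14.3457 + 24.0 - 0.8 = 37.5457 dBW

37.5457 dBW


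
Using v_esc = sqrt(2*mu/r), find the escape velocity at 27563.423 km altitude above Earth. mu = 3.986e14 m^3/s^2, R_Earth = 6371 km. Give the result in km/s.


r = 6371.0 + 27563.423 = 33934.4230 km = 3.3934423e+07 m
v_esc = sqrt(2*mu/r) = sqrt(2*3.986e14 / 3.3934423e+07)
v_esc = 4846.8928 m/s = 4.8469 km/s

4.8469 km/s


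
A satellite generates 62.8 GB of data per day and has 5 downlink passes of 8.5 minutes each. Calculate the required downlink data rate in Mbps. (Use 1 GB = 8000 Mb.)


total contact time = 5 * 8.5 * 60 = 2550.0000 s
data = 62.8 GB = 502400.0000 Mb
rate = 502400.0000 / 2550.0000 = 197.0196 Mbps

197.0196 Mbps


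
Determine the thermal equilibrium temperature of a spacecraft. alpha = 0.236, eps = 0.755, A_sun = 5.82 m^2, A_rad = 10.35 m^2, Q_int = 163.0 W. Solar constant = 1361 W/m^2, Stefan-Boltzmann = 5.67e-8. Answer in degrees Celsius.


Numerator = alpha*S*A_sun + Q_int = 0.236*1361*5.82 + 163.0 = 2032.3607 W
Denominator = eps*sigma*A_rad = 0.755*5.67e-8*10.35 = 4.4306797e-07 W/K^4
T^4 = 4.5870179e+09 K^4
T = 260.2451 K = -12.9049 C

-12.9049 degrees Celsius


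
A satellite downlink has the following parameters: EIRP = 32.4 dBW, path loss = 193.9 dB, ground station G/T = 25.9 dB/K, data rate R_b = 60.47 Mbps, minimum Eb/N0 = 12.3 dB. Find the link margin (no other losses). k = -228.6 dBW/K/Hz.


C/N0 = EIRP - FSPL + G/T - k = 32.4 - 193.9 + 25.9 - (-228.6)
C/N0 = 93.0000 dB-Hz
R_b = 60.47 Mbps = 6.047e+07 bps -> 10*log10(R_b) = 77.8154 dB-Hz
Eb/N0 = C/N0 - 10*log10(R_b) = 93.0000 - 77.8154 = 15.1846 dB
Margin = Eb/N0 - Eb/N0_req = 15.1846 - 12.3 = 2.8846 dB (link closes)

2.8846 dB


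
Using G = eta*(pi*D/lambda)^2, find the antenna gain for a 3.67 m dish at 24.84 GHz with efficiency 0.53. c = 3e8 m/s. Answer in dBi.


lambda = c/f = 3e8 / 2.484e+10 = 0.01207729 m
G = eta*(pi*D/lambda)^2 = 0.53*(pi*3.67/0.01207729)^2
G = 483023.6741 (linear)
G = 10*log10(483023.6741) = 56.8397 dBi

56.8397 dBi


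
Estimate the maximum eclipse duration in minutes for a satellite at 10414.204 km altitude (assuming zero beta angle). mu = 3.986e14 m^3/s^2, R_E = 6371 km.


r = 16785.2040 km
T = 360.7031 min
Eclipse fraction = arcsin(R_E/r)/pi = arcsin(6371.0000/16785.2040)/pi
= arcsin(0.3795605)/pi = 0.1239248
Eclipse duration = 0.1239248 * 360.7031 = 44.7001 min

44.7001 minutes


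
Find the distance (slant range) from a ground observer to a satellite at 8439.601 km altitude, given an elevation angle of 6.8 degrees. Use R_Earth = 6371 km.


h = 8439.601 km, el = 6.8 deg
d = -R_E*sin(el) + sqrt((R_E*sin(el))^2 + 2*R_E*h + h^2)
d = -6371.0000*sin(0.1186824) + sqrt((6371.0000*0.118404)^2 + 2*6371.0000*8439.601 + 8439.601^2)
d = 12637.1870 km

12637.1870 km


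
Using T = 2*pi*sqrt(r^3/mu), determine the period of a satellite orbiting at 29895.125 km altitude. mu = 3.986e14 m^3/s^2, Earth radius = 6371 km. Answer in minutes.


r = 36266.1250 km = 3.6266125e+07 m
T = 2*pi*sqrt(r^3/mu) = 2*pi*sqrt(4.7698362e+22 / 3.986e14)
T = 68732.6284 s = 1145.5438 min

1145.5438 minutes


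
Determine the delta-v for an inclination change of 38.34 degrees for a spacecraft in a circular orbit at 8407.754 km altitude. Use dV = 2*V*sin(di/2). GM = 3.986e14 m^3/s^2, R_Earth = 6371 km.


r = 14778.7540 km = 1.4778754e+07 m
V = sqrt(mu/r) = 5193.3756 m/s
di = 38.34 deg = 0.6691592 rad
dV = 2*V*sin(di/2) = 2*5193.3756*sin(0.3345796)
dV = 3410.7196 m/s = 3.4107 km/s

3.4107 km/s


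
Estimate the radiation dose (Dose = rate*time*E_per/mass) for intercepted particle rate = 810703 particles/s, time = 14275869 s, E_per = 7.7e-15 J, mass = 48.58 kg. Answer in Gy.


Total energy deposited = rate * time * E_per
  = 810703 * 14275869 * 7.7e-15 = 0.08911587 J
Dose = E_total / mass = 0.08911587 / 48.58
Dose = 0.001834415 Gy

0.0018 Gy


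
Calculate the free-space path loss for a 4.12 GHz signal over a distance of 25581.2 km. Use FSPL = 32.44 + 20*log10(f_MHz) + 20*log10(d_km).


f = 4.12 GHz = 4120.0000 MHz
d = 25581.2 km
FSPL = 32.44 + 20*log10(4120.0000) + 20*log10(25581.2)
FSPL = 32.44 + 72.2979 + 88.1584
FSPL = 192.8964 dB

192.8964 dB


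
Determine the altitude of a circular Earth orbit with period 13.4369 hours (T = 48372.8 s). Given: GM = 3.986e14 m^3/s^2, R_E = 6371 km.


T = 48372.8 s
r = (mu*T^2/(4*pi^2))^(1/3) = (3.986e14 * 48372.8^2 / (4*pi^2))^(1/3)
r = 2.8694148e+07 m = 28694.1482 km
alt = r - R_E = 28694.1482 - 6371 = 22323.1482 km

22323.1482 km


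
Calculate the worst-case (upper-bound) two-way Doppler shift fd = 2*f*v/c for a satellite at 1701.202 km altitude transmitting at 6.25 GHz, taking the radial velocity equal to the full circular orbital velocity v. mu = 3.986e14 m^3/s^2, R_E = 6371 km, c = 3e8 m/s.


r = 8.072202e+06 m
v = sqrt(mu/r) = 7027.0434 m/s (worst-case radial velocity)
f = 6.25 GHz = 6.25e+09 Hz
fd = 2*f*v/c = 2*6.25e+09*7027.0434/3.0e+08
fd = 292793.4755 Hz

292793.4755 Hz


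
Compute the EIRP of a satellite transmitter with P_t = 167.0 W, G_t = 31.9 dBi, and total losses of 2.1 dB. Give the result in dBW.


Pt = 167.0 W = 22.2272 dBW
EIRP = Pt_dBW + Gt - losses = 22.2272 + 31.9 - 2.1 = 52.0272 dBW

52.0272 dBW


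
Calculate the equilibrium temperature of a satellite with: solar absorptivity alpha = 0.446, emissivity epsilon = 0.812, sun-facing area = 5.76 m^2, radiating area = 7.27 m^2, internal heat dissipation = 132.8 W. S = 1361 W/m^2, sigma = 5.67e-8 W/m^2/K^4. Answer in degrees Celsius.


Numerator = alpha*S*A_sun + Q_int = 0.446*1361*5.76 + 132.8 = 3629.1546 W
Denominator = eps*sigma*A_rad = 0.812*5.67e-8*7.27 = 3.3471371e-07 W/K^4
T^4 = 1.0842563e+10 K^4
T = 322.6881 K = 49.5381 C

49.5381 degrees Celsius


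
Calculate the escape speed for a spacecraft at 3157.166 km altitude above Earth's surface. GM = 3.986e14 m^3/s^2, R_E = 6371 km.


r = 6371.0 + 3157.166 = 9528.1660 km = 9.528166e+06 m
v_esc = sqrt(2*mu/r) = sqrt(2*3.986e14 / 9.528166e+06)
v_esc = 9147.0065 m/s = 9.1470 km/s

9.1470 km/s


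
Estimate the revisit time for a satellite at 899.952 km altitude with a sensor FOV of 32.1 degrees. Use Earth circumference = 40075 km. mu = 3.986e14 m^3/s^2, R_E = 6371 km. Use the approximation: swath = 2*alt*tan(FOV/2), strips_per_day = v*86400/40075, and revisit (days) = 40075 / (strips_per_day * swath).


swath = 2*899.952*tan(0.2801253) = 517.8145 km
v = sqrt(mu/r) = 7404.1125 m/s = 7.4041 km/s
strips/day = v*86400/40075 = 7.4041*86400/40075 = 15.9630
coverage/day = strips * swath = 15.9630 * 517.8145 = 8265.8475 km
revisit = 40075 / 8265.8475 = 4.8483 days

4.8483 days


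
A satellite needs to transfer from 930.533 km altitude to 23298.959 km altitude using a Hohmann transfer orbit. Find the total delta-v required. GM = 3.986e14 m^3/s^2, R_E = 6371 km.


r1 = 7301.5330 km = 7.301533e+06 m
r2 = 29669.9590 km = 2.9669959e+07 m
dv1 = sqrt(mu/r1)*(sqrt(2*r2/(r1+r2)) - 1) = 1971.9642 m/s
dv2 = sqrt(mu/r2)*(1 - sqrt(2*r1/(r1+r2))) = 1361.7498 m/s
total dv = |dv1| + |dv2| = 1971.9642 + 1361.7498 = 3333.7140 m/s = 3.3337 km/s

3.3337 km/s


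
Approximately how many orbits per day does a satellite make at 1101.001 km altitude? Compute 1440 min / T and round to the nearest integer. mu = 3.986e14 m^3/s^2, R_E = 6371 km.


r = 7.472001e+06 m
T = 2*pi*sqrt(r^3/mu) = 6427.8629 s = 107.1310 min
revs/day = 1440 / 107.1310 = 13.4415
Rounded: 13 revolutions per day

13 revolutions per day


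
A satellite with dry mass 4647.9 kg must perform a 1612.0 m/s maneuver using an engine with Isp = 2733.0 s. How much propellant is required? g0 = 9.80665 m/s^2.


ve = Isp * g0 = 2733.0 * 9.80665 = 26801.574450 m/s
mass ratio = exp(dv/ve) = exp(1612.0/26801.574450) = 1.06199129
m_prop = m_dry * (mr - 1) = 4647.9 * (1.06199129 - 1)
m_prop = 288.1293 kg

288.1293 kg


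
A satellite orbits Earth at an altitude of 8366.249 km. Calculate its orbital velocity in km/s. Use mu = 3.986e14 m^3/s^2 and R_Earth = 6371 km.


r = R_E + alt = 6371.0 + 8366.249 = 14737.2490 km = 1.4737249e+07 m
v = sqrt(mu/r) = sqrt(3.986e14 / 1.4737249e+07) = 5200.6836 m/s = 5.2007 km/s

5.2007 km/s


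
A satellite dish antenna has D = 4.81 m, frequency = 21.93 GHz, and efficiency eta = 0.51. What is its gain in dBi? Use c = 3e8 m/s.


lambda = c/f = 3e8 / 2.193e+10 = 0.01367989 m
G = eta*(pi*D/lambda)^2 = 0.51*(pi*4.81/0.01367989)^2
G = 622292.8745 (linear)
G = 10*log10(622292.8745) = 57.9399 dBi

57.9399 dBi


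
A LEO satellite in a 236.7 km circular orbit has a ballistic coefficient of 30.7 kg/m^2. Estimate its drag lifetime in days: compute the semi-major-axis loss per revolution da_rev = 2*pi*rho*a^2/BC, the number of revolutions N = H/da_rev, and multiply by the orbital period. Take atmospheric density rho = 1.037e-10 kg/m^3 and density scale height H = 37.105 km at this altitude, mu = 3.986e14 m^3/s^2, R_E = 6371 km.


a = R_E + alt = 6607.7000 km = 6.6077e+06 m
da_rev = 2*pi*rho*a^2/BC = 2*pi*1.037e-10*(6.6077e+06)^2/30.7 = 926.660996 m per revolution
N = H/da_rev = 37105.0000 m / 926.660996 m = 40.0416 revolutions
P = 2*pi*sqrt(a^3/mu) = 5345.4799 s
lifetime = N*P = 40.0416 * 5345.4799 = 214041.6298 s = 2.4773 days

2.4773 days


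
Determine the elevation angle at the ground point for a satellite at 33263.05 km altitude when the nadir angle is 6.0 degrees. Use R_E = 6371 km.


r = R_E + alt = 39634.0500 km
Law of sines in the satellite / Earth-center / ground-point triangle:
  sin(nadir)/R_E = sin(90 + el)/r  =>  cos(el) = (r/R_E)*sin(nadir)
cos(el) = (39634.0500 / 6371.0000) * sin(6.0 deg) = 0.6502725
el = arccos(0.6502725) = 49.4378 deg
(Earth-central angle = 90 - nadir - el = 34.5622 deg)

49.4378 degrees


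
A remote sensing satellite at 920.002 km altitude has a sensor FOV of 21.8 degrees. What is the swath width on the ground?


FOV = 21.8 deg = 0.3804818 rad
swath = 2 * alt * tan(FOV/2) = 2 * 920.002 * tan(0.1902409)
swath = 2 * 920.002 * 0.1925696
swath = 354.3289 km

354.3289 km


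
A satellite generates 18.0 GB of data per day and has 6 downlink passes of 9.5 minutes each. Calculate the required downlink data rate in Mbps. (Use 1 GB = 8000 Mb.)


total contact time = 6 * 9.5 * 60 = 3420.0000 s
data = 18.0 GB = 144000.0000 Mb
rate = 144000.0000 / 3420.0000 = 42.1053 Mbps

42.1053 Mbps


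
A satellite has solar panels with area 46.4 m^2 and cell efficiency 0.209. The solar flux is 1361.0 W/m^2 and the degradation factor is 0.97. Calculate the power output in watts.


P = area * eta * S * degradation
P = 46.4 * 0.209 * 1361.0 * 0.97
P = 12802.4806 W

12802.4806 W


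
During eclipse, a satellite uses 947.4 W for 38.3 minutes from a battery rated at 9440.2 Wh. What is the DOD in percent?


E_used = P * t / 60 = 947.4 * 38.3 / 60 = 604.7570 Wh
DOD = E_used / E_total * 100 = 604.7570 / 9440.2 * 100
DOD = 6.4062 %

6.4062 %


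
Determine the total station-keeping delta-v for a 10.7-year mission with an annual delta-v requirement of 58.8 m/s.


dV = rate * years = 58.8 * 10.7
dV = 629.1600 m/s

629.1600 m/s


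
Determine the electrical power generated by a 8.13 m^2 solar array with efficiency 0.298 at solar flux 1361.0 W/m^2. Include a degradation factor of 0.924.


P = area * eta * S * degradation
P = 8.13 * 0.298 * 1361.0 * 0.924
P = 3046.7506 W

3046.7506 W


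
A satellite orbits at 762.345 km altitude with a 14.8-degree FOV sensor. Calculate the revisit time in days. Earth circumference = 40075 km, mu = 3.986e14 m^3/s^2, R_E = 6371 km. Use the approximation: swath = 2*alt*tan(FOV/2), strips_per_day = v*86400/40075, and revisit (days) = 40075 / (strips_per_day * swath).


swath = 2*762.345*tan(0.1291544) = 198.0227 km
v = sqrt(mu/r) = 7475.1865 m/s = 7.4752 km/s
strips/day = v*86400/40075 = 7.4752*86400/40075 = 16.1162
coverage/day = strips * swath = 16.1162 * 198.0227 = 3191.3698 km
revisit = 40075 / 3191.3698 = 12.5573 days

12.5573 days


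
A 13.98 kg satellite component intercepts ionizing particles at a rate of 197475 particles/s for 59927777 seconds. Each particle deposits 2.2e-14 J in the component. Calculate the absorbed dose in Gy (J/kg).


Total energy deposited = rate * time * E_per
  = 197475 * 59927777 * 2.2e-14 = 0.2603532 J
Dose = E_total / mass = 0.2603532 / 13.98
Dose = 0.01862326 Gy

0.0186 Gy


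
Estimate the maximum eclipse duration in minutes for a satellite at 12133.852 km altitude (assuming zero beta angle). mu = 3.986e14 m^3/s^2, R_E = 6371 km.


r = 18504.8520 km
T = 417.5307 min
Eclipse fraction = arcsin(R_E/r)/pi = arcsin(6371.0000/18504.8520)/pi
= arcsin(0.3442881)/pi = 0.1118797
Eclipse duration = 0.1118797 * 417.5307 = 46.7132 min

46.7132 minutes


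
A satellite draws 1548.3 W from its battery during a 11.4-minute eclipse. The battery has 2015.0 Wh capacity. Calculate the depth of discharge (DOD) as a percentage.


E_used = P * t / 60 = 1548.3 * 11.4 / 60 = 294.1770 Wh
DOD = E_used / E_total * 100 = 294.1770 / 2015.0 * 100
DOD = 14.5994 %

14.5994 %


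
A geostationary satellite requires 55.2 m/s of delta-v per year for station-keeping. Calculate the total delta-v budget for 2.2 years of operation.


dV = rate * years = 55.2 * 2.2
dV = 121.4400 m/s

121.4400 m/s


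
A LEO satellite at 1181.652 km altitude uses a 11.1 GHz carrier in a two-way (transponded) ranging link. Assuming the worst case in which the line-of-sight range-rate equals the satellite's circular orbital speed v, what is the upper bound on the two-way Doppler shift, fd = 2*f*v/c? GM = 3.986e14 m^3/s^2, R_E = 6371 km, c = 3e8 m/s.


r = 7.552652e+06 m
v = sqrt(mu/r) = 7264.7205 m/s (worst-case radial velocity)
f = 11.1 GHz = 1.11e+10 Hz
fd = 2*f*v/c = 2*1.11e+10*7264.7205/3.0e+08
fd = 537589.3169 Hz

537589.3169 Hz


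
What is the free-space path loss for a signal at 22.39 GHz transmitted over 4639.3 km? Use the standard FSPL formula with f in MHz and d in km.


f = 22.39 GHz = 22390.0000 MHz
d = 4639.3 km
FSPL = 32.44 + 20*log10(22390.0000) + 20*log10(4639.3)
FSPL = 32.44 + 87.0011 + 73.3290
FSPL = 192.7701 dB

192.7701 dB


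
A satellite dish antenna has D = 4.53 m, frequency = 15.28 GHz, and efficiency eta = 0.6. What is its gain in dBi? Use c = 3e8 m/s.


lambda = c/f = 3e8 / 1.528e+10 = 0.01963351 m
G = eta*(pi*D/lambda)^2 = 0.6*(pi*4.53/0.01963351)^2
G = 315247.4620 (linear)
G = 10*log10(315247.4620) = 54.9865 dBi

54.9865 dBi


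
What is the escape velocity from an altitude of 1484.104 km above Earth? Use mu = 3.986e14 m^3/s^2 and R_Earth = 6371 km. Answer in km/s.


r = 6371.0 + 1484.104 = 7855.1040 km = 7.855104e+06 m
v_esc = sqrt(2*mu/r) = sqrt(2*3.986e14 / 7.855104e+06)
v_esc = 10074.1329 m/s = 10.0741 km/s

10.0741 km/s


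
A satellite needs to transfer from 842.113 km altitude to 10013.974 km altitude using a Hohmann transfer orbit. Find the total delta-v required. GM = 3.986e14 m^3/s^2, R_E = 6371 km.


r1 = 7213.1130 km = 7.213113e+06 m
r2 = 16384.9740 km = 1.6384974e+07 m
dv1 = sqrt(mu/r1)*(sqrt(2*r2/(r1+r2)) - 1) = 1326.3150 m/s
dv2 = sqrt(mu/r2)*(1 - sqrt(2*r1/(r1+r2))) = 1075.8431 m/s
total dv = |dv1| + |dv2| = 1326.3150 + 1075.8431 = 2402.1580 m/s = 2.4022 km/s

2.4022 km/s


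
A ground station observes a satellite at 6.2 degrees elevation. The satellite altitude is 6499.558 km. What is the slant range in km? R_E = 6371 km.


h = 6499.558 km, el = 6.2 deg
d = -R_E*sin(el) + sqrt((R_E*sin(el))^2 + 2*R_E*h + h^2)
d = -6371.0000*sin(0.1082104) + sqrt((6371.0000*0.1079994)^2 + 2*6371.0000*6499.558 + 6499.558^2)
d = 10516.1788 km

10516.1788 km


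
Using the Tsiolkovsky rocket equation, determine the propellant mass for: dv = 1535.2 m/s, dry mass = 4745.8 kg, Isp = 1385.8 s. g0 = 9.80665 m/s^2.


ve = Isp * g0 = 1385.8 * 9.80665 = 13590.055570 m/s
mass ratio = exp(dv/ve) = exp(1535.2/13590.055570) = 1.11959269
m_prop = m_dry * (mr - 1) = 4745.8 * (1.11959269 - 1)
m_prop = 567.5630 kg

567.5630 kg


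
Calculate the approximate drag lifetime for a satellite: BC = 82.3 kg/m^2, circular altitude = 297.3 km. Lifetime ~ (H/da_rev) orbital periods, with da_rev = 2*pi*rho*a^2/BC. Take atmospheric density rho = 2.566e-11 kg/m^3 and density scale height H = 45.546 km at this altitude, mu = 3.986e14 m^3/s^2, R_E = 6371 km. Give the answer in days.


a = R_E + alt = 6668.3000 km = 6.6683e+06 m
da_rev = 2*pi*rho*a^2/BC = 2*pi*2.566e-11*(6.6683e+06)^2/82.3 = 87.109786 m per revolution
N = H/da_rev = 45546.0000 m / 87.109786 m = 522.8574 revolutions
P = 2*pi*sqrt(a^3/mu) = 5419.1842 s
lifetime = N*P = 522.8574 * 5419.1842 = 2.8334608e+06 s = 32.7947 days

32.7947 days


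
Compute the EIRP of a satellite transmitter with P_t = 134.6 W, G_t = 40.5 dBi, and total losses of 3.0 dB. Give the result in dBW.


Pt = 134.6 W = 21.2905 dBW
EIRP = Pt_dBW + Gt - losses = 21.2905 + 40.5 - 3.0 = 58.7905 dBW

58.7905 dBW


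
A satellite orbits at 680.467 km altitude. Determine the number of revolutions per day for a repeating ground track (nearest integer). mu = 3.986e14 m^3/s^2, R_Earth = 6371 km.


r = 7.051467e+06 m
T = 2*pi*sqrt(r^3/mu) = 5892.9185 s = 98.2153 min
revs/day = 1440 / 98.2153 = 14.6617
Rounded: 15 revolutions per day

15 revolutions per day


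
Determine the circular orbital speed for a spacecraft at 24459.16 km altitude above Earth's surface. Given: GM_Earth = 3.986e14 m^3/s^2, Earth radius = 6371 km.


r = R_E + alt = 6371.0 + 24459.16 = 30830.1600 km = 3.083016e+07 m
v = sqrt(mu/r) = sqrt(3.986e14 / 3.083016e+07) = 3595.6777 m/s = 3.5957 km/s

3.5957 km/s


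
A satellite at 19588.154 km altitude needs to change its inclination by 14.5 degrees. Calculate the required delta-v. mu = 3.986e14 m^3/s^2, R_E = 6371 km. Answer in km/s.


r = 25959.1540 km = 2.5959154e+07 m
V = sqrt(mu/r) = 3918.5318 m/s
di = 14.5 deg = 0.2530727 rad
dV = 2*V*sin(di/2) = 2*3918.5318*sin(0.1265364)
dV = 989.0294 m/s = 0.9890294 km/s

0.9890 km/s


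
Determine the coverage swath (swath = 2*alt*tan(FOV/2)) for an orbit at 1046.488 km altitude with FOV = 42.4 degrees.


FOV = 42.4 deg = 0.7400196 rad
swath = 2 * alt * tan(FOV/2) = 2 * 1046.488 * tan(0.3700098)
swath = 2 * 1046.488 * 0.3878744
swath = 811.8119 km

811.8119 km


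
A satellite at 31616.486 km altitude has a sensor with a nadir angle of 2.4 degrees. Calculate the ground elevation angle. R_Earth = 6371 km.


r = R_E + alt = 37987.4860 km
Law of sines in the satellite / Earth-center / ground-point triangle:
  sin(nadir)/R_E = sin(90 + el)/r  =>  cos(el) = (r/R_E)*sin(nadir)
cos(el) = (37987.4860 / 6371.0000) * sin(2.4 deg) = 0.2496862
el = arccos(0.2496862) = 75.5411 deg
(Earth-central angle = 90 - nadir - el = 12.0589 deg)

75.5411 degrees


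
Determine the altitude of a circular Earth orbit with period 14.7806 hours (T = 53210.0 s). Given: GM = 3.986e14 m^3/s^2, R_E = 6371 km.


T = 53210.0 s
r = (mu*T^2/(4*pi^2))^(1/3) = (3.986e14 * 53210.0^2 / (4*pi^2))^(1/3)
r = 3.0576518e+07 m = 30576.5179 km
alt = r - R_E = 30576.5179 - 6371 = 24205.5179 km

24205.5179 km


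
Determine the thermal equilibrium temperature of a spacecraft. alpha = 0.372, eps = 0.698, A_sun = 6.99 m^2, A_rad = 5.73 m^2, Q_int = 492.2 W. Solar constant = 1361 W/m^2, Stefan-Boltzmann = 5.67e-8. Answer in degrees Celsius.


Numerator = alpha*S*A_sun + Q_int = 0.372*1361*6.99 + 492.2 = 4031.1811 W
Denominator = eps*sigma*A_rad = 0.698*5.67e-8*5.73 = 2.2677392e-07 W/K^4
T^4 = 1.7776211e+10 K^4
T = 365.1403 K = 91.9903 C

91.9903 degrees Celsius


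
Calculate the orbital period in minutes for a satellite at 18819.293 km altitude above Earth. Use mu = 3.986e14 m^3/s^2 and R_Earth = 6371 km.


r = 25190.2930 km = 2.5190293e+07 m
T = 2*pi*sqrt(r^3/mu) = 2*pi*sqrt(1.5984522e+22 / 3.986e14)
T = 39788.8191 s = 663.1470 min

663.1470 minutes


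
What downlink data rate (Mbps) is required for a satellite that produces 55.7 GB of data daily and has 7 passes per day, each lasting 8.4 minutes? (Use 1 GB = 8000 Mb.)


total contact time = 7 * 8.4 * 60 = 3528.0000 s
data = 55.7 GB = 445600.0000 Mb
rate = 445600.0000 / 3528.0000 = 126.3039 Mbps

126.3039 Mbps


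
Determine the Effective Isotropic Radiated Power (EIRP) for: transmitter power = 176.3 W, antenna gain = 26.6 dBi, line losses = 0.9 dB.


Pt = 176.3 W = 22.4625 dBW
EIRP = Pt_dBW + Gt - losses = 22.4625 + 26.6 - 0.9 = 48.1625 dBW

48.1625 dBW


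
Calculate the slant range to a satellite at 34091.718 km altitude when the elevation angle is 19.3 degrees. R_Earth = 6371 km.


h = 34091.718 km, el = 19.3 deg
d = -R_E*sin(el) + sqrt((R_E*sin(el))^2 + 2*R_E*h + h^2)
d = -6371.0000*sin(0.3368485) + sqrt((6371.0000*0.3305144)^2 + 2*6371.0000*34091.718 + 34091.718^2)
d = 37907.7394 km

37907.7394 km


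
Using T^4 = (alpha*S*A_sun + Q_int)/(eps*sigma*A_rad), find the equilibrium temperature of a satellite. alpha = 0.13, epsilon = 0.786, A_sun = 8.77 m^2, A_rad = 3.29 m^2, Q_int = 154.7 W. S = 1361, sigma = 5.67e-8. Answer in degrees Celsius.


Numerator = alpha*S*A_sun + Q_int = 0.13*1361*8.77 + 154.7 = 1706.3761 W
Denominator = eps*sigma*A_rad = 0.786*5.67e-8*3.29 = 1.466228e-07 W/K^4
T^4 = 1.1637863e+10 K^4
T = 328.4493 K = 55.2993 C

55.2993 degrees Celsius


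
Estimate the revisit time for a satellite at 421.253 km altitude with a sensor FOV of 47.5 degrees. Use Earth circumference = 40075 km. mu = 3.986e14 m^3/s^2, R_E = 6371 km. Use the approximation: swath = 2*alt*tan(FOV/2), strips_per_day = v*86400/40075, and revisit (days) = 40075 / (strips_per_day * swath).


swath = 2*421.253*tan(0.4145157) = 370.7115 km
v = sqrt(mu/r) = 7660.5812 m/s = 7.6606 km/s
strips/day = v*86400/40075 = 7.6606*86400/40075 = 16.5159
coverage/day = strips * swath = 16.5159 * 370.7115 = 6122.6299 km
revisit = 40075 / 6122.6299 = 6.5454 days

6.5454 days
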